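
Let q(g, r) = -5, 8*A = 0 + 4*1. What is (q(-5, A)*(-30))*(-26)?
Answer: -3900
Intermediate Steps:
A = ½ (A = (0 + 4*1)/8 = (0 + 4)/8 = (⅛)*4 = ½ ≈ 0.50000)
(q(-5, A)*(-30))*(-26) = -5*(-30)*(-26) = 150*(-26) = -3900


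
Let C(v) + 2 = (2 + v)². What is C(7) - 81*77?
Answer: -6158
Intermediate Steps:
C(v) = -2 + (2 + v)²
C(7) - 81*77 = (-2 + (2 + 7)²) - 81*77 = (-2 + 9²) - 6237 = (-2 + 81) - 6237 = 79 - 6237 = -6158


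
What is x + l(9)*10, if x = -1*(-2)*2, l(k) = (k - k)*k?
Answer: 4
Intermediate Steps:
l(k) = 0 (l(k) = 0*k = 0)
x = 4 (x = 2*2 = 4)
x + l(9)*10 = 4 + 0*10 = 4 + 0 = 4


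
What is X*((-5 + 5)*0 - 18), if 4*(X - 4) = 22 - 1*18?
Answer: -90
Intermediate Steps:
X = 5 (X = 4 + (22 - 1*18)/4 = 4 + (22 - 18)/4 = 4 + (¼)*4 = 4 + 1 = 5)
X*((-5 + 5)*0 - 18) = 5*((-5 + 5)*0 - 18) = 5*(0*0 - 18) = 5*(0 - 18) = 5*(-18) = -90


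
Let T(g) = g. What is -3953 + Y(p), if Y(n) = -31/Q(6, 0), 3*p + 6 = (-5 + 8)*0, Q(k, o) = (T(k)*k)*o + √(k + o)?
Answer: -3953 - 31*√6/6 ≈ -3965.7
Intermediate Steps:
Q(k, o) = √(k + o) + o*k² (Q(k, o) = (k*k)*o + √(k + o) = k²*o + √(k + o) = o*k² + √(k + o) = √(k + o) + o*k²)
p = -2 (p = -2 + ((-5 + 8)*0)/3 = -2 + (3*0)/3 = -2 + (⅓)*0 = -2 + 0 = -2)
Y(n) = -31*√6/6 (Y(n) = -31/(√(6 + 0) + 0*6²) = -31/(√6 + 0*36) = -31/(√6 + 0) = -31*√6/6)
-3953 + Y(p) = -3953 - 31*√6/6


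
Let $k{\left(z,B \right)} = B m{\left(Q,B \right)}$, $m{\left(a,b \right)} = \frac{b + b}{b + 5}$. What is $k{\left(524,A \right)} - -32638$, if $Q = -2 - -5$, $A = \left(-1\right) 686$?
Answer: $\frac{21285286}{681} \approx 31256.0$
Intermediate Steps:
$A = -686$
$Q = 3$ ($Q = -2 + 5 = 3$)
$m{\left(a,b \right)} = \frac{2 b}{5 + b}$
$k{\left(z,B \right)} = \frac{2 B^{2}}{5 + B}$ ($k{\left(z,B \right)} = B \frac{2 B}{5 + B} = \frac{2 B^{2}}{5 + B}$)
$k{\left(524,A \right)} - -32638 = \frac{2 \left(-686\right)^{2}}{5 - 686} - -32638 = 2 \cdot 470596 \frac{1}{-681} + \left(32806 - 168\right) = 2 \cdot 470596 \left(- \frac{1}{681}\right) + 32638 = - \frac{941192}{681} + 32638 = \frac{21285286}{681}$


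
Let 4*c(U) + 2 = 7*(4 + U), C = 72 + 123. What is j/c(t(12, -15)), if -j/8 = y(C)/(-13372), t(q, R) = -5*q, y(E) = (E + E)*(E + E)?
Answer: -608400/658571 ≈ -0.92382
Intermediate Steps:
C = 195
y(E) = 4*E**2 (y(E) = (2*E)*(2*E) = 4*E**2)
c(U) = 13/2 + 7*U/4 (c(U) = -1/2 + (7*(4 + U))/4 = -1/2 + (28 + 7*U)/4 = -1/2 + (7 + 7*U/4) = 13/2 + 7*U/4)
j = 304200/3343 (j = -8*4*195**2/(-13372) = -8*4*38025*(-1)/13372 = -1216800*(-1)/13372 = -8*(-38025/3343) = 304200/3343 ≈ 90.996)
j/c(t(12, -15)) = 304200/(3343*(13/2 + 7*(-5*12)/4)) = 304200/(3343*(13/2 + (7/4)*(-60))) = 304200/(3343*(13/2 - 105)) = 304200/(3343*(-197/2)) = (304200/3343)*(-2/197) = -608400/658571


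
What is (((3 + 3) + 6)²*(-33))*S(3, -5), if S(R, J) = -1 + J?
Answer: 28512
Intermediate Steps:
(((3 + 3) + 6)²*(-33))*S(3, -5) = (((3 + 3) + 6)²*(-33))*(-1 - 5) = ((6 + 6)²*(-33))*(-6) = (12²*(-33))*(-6) = (144*(-33))*(-6) = -4752*(-6) = 28512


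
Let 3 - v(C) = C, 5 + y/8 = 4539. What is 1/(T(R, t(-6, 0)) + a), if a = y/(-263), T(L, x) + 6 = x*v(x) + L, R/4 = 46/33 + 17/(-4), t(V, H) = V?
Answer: -8679/1816867 ≈ -0.0047769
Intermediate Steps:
y = 36272 (y = -40 + 8*4539 = -40 + 36312 = 36272)
R = -377/33 (R = 4*(46/33 + 17/(-4)) = 4*(46*(1/33) + 17*(-¼)) = 4*(46/33 - 17/4) = 4*(-377/132) = -377/33 ≈ -11.424)
v(C) = 3 - C
T(L, x) = -6 + L + x*(3 - x) (T(L, x) = -6 + (x*(3 - x) + L) = -6 + (L + x*(3 - x)) = -6 + L + x*(3 - x))
a = -36272/263 (a = 36272/(-263) = 36272*(-1/263) = -36272/263 ≈ -137.92)
1/(T(R, t(-6, 0)) + a) = 1/((-6 - 377/33 - 1*(-6)*(-3 - 6)) - 36272/263) = 1/((-6 - 377/33 - 1*(-6)*(-9)) - 36272/263) = 1/((-6 - 377/33 - 54) - 36272/263) = 1/(-2357/33 - 36272/263) = 1/(-1816867/8679) = -8679/1816867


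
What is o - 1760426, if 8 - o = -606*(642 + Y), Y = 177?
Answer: -1264104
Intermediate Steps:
o = 496322 (o = 8 - (-606)*(642 + 177) = 8 - (-606)*819 = 8 - 1*(-496314) = 8 + 496314 = 496322)
o - 1760426 = 496322 - 1760426 = -1264104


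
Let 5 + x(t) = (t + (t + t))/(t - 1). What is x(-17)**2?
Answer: 169/36 ≈ 4.6944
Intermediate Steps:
x(t) = -5 + 3*t/(-1 + t) (x(t) = -5 + (t + (t + t))/(t - 1) = -5 + (t + 2*t)/(-1 + t) = -5 + (3*t)/(-1 + t) = -5 + 3*t/(-1 + t))
x(-17)**2 = ((5 - 2*(-17))/(-1 - 17))**2 = ((5 + 34)/(-18))**2 = (-1/18*39)**2 = (-13/6)**2 = 169/36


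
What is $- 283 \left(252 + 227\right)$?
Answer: $-135557$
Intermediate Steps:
$- 283 \left(252 + 227\right) = \left(-283\right) 479 = -135557$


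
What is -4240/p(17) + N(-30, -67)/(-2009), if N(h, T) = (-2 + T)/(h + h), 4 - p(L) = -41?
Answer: -34072847/361620 ≈ -94.223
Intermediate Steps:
p(L) = 45 (p(L) = 4 - 1*(-41) = 4 + 41 = 45)
N(h, T) = (-2 + T)/(2*h) (N(h, T) = (-2 + T)/((2*h)) = (-2 + T)*(1/(2*h)) = (-2 + T)/(2*h))
-4240/p(17) + N(-30, -67)/(-2009) = -4240/45 + ((1/2)*(-2 - 67)/(-30))/(-2009) = -4240*1/45 + ((1/2)*(-1/30)*(-69))*(-1/2009) = -848/9 + (23/20)*(-1/2009) = -848/9 - 23/40180 = -34072847/361620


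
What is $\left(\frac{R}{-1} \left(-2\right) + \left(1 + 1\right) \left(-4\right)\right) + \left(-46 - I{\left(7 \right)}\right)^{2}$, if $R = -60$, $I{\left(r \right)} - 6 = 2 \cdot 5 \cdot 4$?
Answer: $8336$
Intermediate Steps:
$I{\left(r \right)} = 46$ ($I{\left(r \right)} = 6 + 2 \cdot 5 \cdot 4 = 6 + 10 \cdot 4 = 6 + 40 = 46$)
$\left(\frac{R}{-1} \left(-2\right) + \left(1 + 1\right) \left(-4\right)\right) + \left(-46 - I{\left(7 \right)}\right)^{2} = \left(- \frac{60}{-1} \left(-2\right) + \left(1 + 1\right) \left(-4\right)\right) + \left(-46 - 46\right)^{2} = \left(\left(-60\right) \left(-1\right) \left(-2\right) + 2 \left(-4\right)\right) + \left(-46 - 46\right)^{2} = \left(60 \left(-2\right) - 8\right) + \left(-92\right)^{2} = \left(-120 - 8\right) + 8464 = -128 + 8464 = 8336$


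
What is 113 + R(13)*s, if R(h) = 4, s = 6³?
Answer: 977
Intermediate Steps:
s = 216
113 + R(13)*s = 113 + 4*216 = 113 + 864 = 977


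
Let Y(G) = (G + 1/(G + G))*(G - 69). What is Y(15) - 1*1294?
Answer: -10529/5 ≈ -2105.8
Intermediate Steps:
Y(G) = (-69 + G)*(G + 1/(2*G)) (Y(G) = (G + 1/(2*G))*(-69 + G) = (-69 + G)*(G + 1/(2*G)))
Y(15) - 1*1294 = (½ + 15² - 69*15 - 69/2/15) - 1*1294 = (½ + 225 - 1035 - 69/2*1/15) - 1294 = (½ + 225 - 1035 - 23/10) - 1294 = -4059/5 - 1294 = -10529/5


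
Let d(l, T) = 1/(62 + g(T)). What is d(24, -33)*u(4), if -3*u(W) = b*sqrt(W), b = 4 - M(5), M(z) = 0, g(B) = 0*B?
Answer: -4/93 ≈ -0.043011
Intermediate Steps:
g(B) = 0
d(l, T) = 1/62 (d(l, T) = 1/(62 + 0) = 1/62)
b = 4 (b = 4 - 1*0 = 4 + 0 = 4)
u(W) = -4*sqrt(W)/3
d(24, -33)*u(4) = (-4*sqrt(4)/3)/62 = (-4/3*2)/62 = (1/62)*(-8/3) = -4/93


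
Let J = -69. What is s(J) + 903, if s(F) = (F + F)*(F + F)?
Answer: 19947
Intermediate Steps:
s(F) = 4*F**2 (s(F) = (2*F)*(2*F) = 4*F**2)
s(J) + 903 = 4*(-69)**2 + 903 = 4*4761 + 903 = 19044 + 903 = 19947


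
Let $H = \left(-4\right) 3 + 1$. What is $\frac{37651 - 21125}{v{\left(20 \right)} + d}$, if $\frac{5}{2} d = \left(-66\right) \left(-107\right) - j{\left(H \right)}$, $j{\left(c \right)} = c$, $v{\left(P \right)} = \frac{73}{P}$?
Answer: $\frac{330520}{56657} \approx 5.8337$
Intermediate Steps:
$H = -11$ ($H = -12 + 1 = -11$)
$d = \frac{14146}{5}$ ($d = \frac{2 \left(\left(-66\right) \left(-107\right) - -11\right)}{5} = \frac{2 \left(7062 + 11\right)}{5} = \frac{2}{5} \cdot 7073 = \frac{14146}{5} \approx 2829.2$)
$\frac{37651 - 21125}{v{\left(20 \right)} + d} = \frac{37651 - 21125}{\frac{73}{20} + \frac{14146}{5}} = \frac{16526}{73 \cdot \frac{1}{20} + \frac{14146}{5}} = \frac{16526}{\frac{73}{20} + \frac{14146}{5}} = \frac{16526}{\frac{56657}{20}} = 16526 \cdot \frac{20}{56657} = \frac{330520}{56657}$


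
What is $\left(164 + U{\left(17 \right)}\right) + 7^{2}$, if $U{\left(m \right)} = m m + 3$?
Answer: $505$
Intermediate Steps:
$U{\left(m \right)} = 3 + m^{2}$ ($U{\left(m \right)} = m^{2} + 3 = 3 + m^{2}$)
$\left(164 + U{\left(17 \right)}\right) + 7^{2} = \left(164 + \left(3 + 17^{2}\right)\right) + 7^{2} = \left(164 + \left(3 + 289\right)\right) + 49 = \left(164 + 292\right) + 49 = 456 + 49 = 505$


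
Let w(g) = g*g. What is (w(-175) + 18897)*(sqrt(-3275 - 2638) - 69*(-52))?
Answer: 177684936 + 445698*I*sqrt(73) ≈ 1.7768e+8 + 3.808e+6*I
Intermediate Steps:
w(g) = g**2
(w(-175) + 18897)*(sqrt(-3275 - 2638) - 69*(-52)) = ((-175)**2 + 18897)*(sqrt(-3275 - 2638) - 69*(-52)) = (30625 + 18897)*(sqrt(-5913) + 3588) = 49522*(9*I*sqrt(73) + 3588) = 49522*(3588 + 9*I*sqrt(73)) = 177684936 + 445698*I*sqrt(73)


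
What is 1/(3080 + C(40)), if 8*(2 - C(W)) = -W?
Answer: 1/3087 ≈ 0.00032394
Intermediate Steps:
C(W) = 2 + W/8 (C(W) = 2 - (-1)*W/8 = 2 + W/8)
1/(3080 + C(40)) = 1/(3080 + (2 + (⅛)*40)) = 1/(3080 + (2 + 5)) = 1/(3080 + 7) = 1/3087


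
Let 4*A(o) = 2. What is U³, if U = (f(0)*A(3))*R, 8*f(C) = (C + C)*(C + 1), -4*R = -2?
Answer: 0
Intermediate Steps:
R = ½ (R = -¼*(-2) = ½ ≈ 0.50000)
f(C) = C*(1 + C)/4 (f(C) = ((C + C)*(C + 1))/8 = ((2*C)*(1 + C))/8 = (2*C*(1 + C))/8 = C*(1 + C)/4)
A(o) = ½ (A(o) = (¼)*2 = ½)
U = 0 (U = (((¼)*0*(1 + 0))*(½))*(½) = (((¼)*0*1)*(½))*(½) = (0*(½))*(½) = 0*(½) = 0)
U³ = 0³ = 0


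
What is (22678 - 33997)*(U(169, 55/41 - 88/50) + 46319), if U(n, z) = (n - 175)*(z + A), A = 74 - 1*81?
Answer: -537908298081/1025 ≈ -5.2479e+8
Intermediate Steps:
A = -7 (A = 74 - 81 = -7)
U(n, z) = (-175 + n)*(-7 + z) (U(n, z) = (n - 175)*(z - 7) = (-175 + n)*(-7 + z))
(22678 - 33997)*(U(169, 55/41 - 88/50) + 46319) = (22678 - 33997)*((1225 - 175*(55/41 - 88/50) - 7*169 + 169*(55/41 - 88/50)) + 46319) = -11319*((1225 - 175*(55*(1/41) - 88*1/50) - 1183 + 169*(55*(1/41) - 88*1/50)) + 46319) = -11319*((1225 - 175*(55/41 - 44/25) - 1183 + 169*(55/41 - 44/25)) + 46319) = -11319*((1225 - 175*(-429/1025) - 1183 + 169*(-429/1025)) + 46319) = -11319*((1225 + 3003/41 - 1183 - 72501/1025) + 46319) = -11319*(45624/1025 + 46319) = -11319*47522599/1025 = -537908298081/1025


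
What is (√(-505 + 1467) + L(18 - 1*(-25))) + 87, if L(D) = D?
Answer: 130 + √962 ≈ 161.02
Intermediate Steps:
(√(-505 + 1467) + L(18 - 1*(-25))) + 87 = (√(-505 + 1467) + (18 - 1*(-25))) + 87 = (√962 + (18 + 25)) + 87 = (√962 + 43) + 87 = (43 + √962) + 87 = 130 + √962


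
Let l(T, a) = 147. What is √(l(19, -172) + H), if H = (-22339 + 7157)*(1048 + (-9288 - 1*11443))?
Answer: √298827453 ≈ 17287.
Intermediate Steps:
H = 298827306 (H = -15182*(1048 + (-9288 - 11443)) = -15182*(1048 - 20731) = -15182*(-19683) = 298827306)
√(l(19, -172) + H) = √(147 + 298827306) = √298827453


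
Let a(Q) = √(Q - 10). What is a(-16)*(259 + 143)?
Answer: 402*I*√26 ≈ 2049.8*I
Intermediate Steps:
a(Q) = √(-10 + Q)
a(-16)*(259 + 143) = √(-10 - 16)*(259 + 143) = √(-26)*402 = (I*√26)*402 = 402*I*√26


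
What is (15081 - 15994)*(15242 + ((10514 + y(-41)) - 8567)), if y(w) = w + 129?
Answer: -15773901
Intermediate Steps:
y(w) = 129 + w
(15081 - 15994)*(15242 + ((10514 + y(-41)) - 8567)) = (15081 - 15994)*(15242 + ((10514 + (129 - 41)) - 8567)) = -913*(15242 + ((10514 + 88) - 8567)) = -913*(15242 + (10602 - 8567)) = -913*(15242 + 2035) = -913*17277 = -15773901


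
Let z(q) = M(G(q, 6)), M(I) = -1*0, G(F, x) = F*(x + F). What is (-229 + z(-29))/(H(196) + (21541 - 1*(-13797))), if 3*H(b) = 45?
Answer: -229/35353 ≈ -0.0064775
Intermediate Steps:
H(b) = 15 (H(b) = (⅓)*45 = 15)
G(F, x) = F*(F + x)
M(I) = 0
z(q) = 0
(-229 + z(-29))/(H(196) + (21541 - 1*(-13797))) = (-229 + 0)/(15 + (21541 - 1*(-13797))) = -229/(15 + (21541 + 13797)) = -229/(15 + 35338) = -229/35353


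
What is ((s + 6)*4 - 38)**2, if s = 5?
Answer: 36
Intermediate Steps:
((s + 6)*4 - 38)**2 = ((5 + 6)*4 - 38)**2 = (11*4 - 38)**2 = (44 - 38)**2 = 6**2 = 36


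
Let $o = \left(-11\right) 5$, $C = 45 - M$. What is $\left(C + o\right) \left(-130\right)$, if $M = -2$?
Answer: $1040$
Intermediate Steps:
$C = 47$ ($C = 45 - -2 = 45 + 2 = 47$)
$o = -55$
$\left(C + o\right) \left(-130\right) = \left(47 - 55\right) \left(-130\right) = \left(-8\right) \left(-130\right) = 1040$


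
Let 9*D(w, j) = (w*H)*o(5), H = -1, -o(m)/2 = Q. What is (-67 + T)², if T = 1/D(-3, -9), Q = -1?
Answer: 17161/4 ≈ 4290.3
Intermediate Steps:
o(m) = 2 (o(m) = -2*(-1) = 2)
D(w, j) = -2*w/9 (D(w, j) = ((w*(-1))*2)/9 = (-w*2)/9 = (-2*w)/9 = -2*w/9)
T = 3/2 (T = 1/(-2/9*(-3)) = 1/(⅔) = 3/2 ≈ 1.5000)
(-67 + T)² = (-67 + 3/2)² = (-131/2)² = 17161/4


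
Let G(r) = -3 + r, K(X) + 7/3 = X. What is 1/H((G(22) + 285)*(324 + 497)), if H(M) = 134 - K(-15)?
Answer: 3/454 ≈ 0.0066079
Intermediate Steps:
K(X) = -7/3 + X
H(M) = 454/3 (H(M) = 134 - (-7/3 - 15) = 134 - 1*(-52/3) = 134 + 52/3 = 454/3)
1/H((G(22) + 285)*(324 + 497)) = 1/(454/3) = 3/454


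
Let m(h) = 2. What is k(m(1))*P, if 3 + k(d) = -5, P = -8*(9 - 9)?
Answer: 0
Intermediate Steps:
P = 0 (P = -8*0 = 0)
k(d) = -8 (k(d) = -3 - 5 = -8)
k(m(1))*P = -8*0 = 0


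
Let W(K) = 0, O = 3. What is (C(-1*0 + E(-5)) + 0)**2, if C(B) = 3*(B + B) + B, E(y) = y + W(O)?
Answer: 1225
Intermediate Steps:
E(y) = y (E(y) = y + 0 = y)
C(B) = 7*B (C(B) = 3*(2*B) + B = 6*B + B = 7*B)
(C(-1*0 + E(-5)) + 0)**2 = (7*(-1*0 - 5) + 0)**2 = (7*(0 - 5) + 0)**2 = (7*(-5) + 0)**2 = (-35 + 0)**2 = (-35)**2 = 1225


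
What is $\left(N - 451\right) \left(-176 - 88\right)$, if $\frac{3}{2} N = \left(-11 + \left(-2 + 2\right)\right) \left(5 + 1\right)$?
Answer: $130680$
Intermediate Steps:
$N = -44$ ($N = \frac{2 \left(-11 + \left(-2 + 2\right)\right) \left(5 + 1\right)}{3} = \frac{2 \left(-11 + 0\right) 6}{3} = \frac{2 \left(\left(-11\right) 6\right)}{3} = \frac{2}{3} \left(-66\right) = -44$)
$\left(N - 451\right) \left(-176 - 88\right) = \left(-44 - 451\right) \left(-176 - 88\right) = \left(-495\right) \left(-264\right) = 130680$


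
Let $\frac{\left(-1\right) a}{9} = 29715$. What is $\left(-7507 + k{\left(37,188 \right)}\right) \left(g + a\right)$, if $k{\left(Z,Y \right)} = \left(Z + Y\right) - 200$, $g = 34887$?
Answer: $1739924136$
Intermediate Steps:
$a = -267435$ ($a = \left(-9\right) 29715 = -267435$)
$k{\left(Z,Y \right)} = -200 + Y + Z$ ($k{\left(Z,Y \right)} = \left(Y + Z\right) - 200 = -200 + Y + Z$)
$\left(-7507 + k{\left(37,188 \right)}\right) \left(g + a\right) = \left(-7507 + \left(-200 + 188 + 37\right)\right) \left(34887 - 267435\right) = \left(-7507 + 25\right) \left(-232548\right) = \left(-7482\right) \left(-232548\right) = 1739924136$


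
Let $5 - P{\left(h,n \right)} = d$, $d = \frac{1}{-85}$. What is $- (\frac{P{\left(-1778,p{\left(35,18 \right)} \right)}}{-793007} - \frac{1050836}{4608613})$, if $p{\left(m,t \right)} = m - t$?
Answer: $\frac{70834189096558}{310646301389735} \approx 0.22802$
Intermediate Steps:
$d = - \frac{1}{85} \approx -0.011765$
$P{\left(h,n \right)} = \frac{426}{85}$ ($P{\left(h,n \right)} = 5 - - \frac{1}{85} = 5 + \frac{1}{85} = \frac{426}{85}$)
$- (\frac{P{\left(-1778,p{\left(35,18 \right)} \right)}}{-793007} - \frac{1050836}{4608613}) = - (\frac{426}{85 \left(-793007\right)} - \frac{1050836}{4608613}) = - (\frac{426}{85} \left(- \frac{1}{793007}\right) - \frac{1050836}{4608613}) = - (- \frac{426}{67405595} - \frac{1050836}{4608613}) = \left(-1\right) \left(- \frac{70834189096558}{310646301389735}\right) = \frac{70834189096558}{310646301389735}$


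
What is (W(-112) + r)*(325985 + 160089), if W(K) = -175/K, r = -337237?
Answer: -1311371024379/8 ≈ -1.6392e+11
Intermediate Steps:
(W(-112) + r)*(325985 + 160089) = (-175/(-112) - 337237)*(325985 + 160089) = (-175*(-1/112) - 337237)*486074 = (25/16 - 337237)*486074 = -5395767/16*486074 = -1311371024379/8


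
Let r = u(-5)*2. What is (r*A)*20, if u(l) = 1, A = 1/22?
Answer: 20/11 ≈ 1.8182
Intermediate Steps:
A = 1/22 ≈ 0.045455
r = 2 (r = 1*2 = 2)
(r*A)*20 = (2*(1/22))*20 = (1/11)*20 = 20/11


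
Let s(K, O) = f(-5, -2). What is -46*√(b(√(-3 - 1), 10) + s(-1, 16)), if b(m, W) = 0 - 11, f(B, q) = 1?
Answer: -46*I*√10 ≈ -145.46*I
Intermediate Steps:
s(K, O) = 1
b(m, W) = -11
-46*√(b(√(-3 - 1), 10) + s(-1, 16)) = -46*√(-11 + 1) = -46*√(-10) = -46*I*√10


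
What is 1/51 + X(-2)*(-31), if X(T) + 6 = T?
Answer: 12649/51 ≈ 248.02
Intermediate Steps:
X(T) = -6 + T
1/51 + X(-2)*(-31) = 1/51 + (-6 - 2)*(-31) = 1/51 - 8*(-31) = 1/51 + 248 = 12649/51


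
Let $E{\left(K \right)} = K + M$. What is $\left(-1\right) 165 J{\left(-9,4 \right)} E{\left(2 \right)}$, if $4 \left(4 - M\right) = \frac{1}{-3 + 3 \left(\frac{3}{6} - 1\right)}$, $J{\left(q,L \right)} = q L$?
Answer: $35970$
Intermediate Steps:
$J{\left(q,L \right)} = L q$
$M = \frac{73}{18}$ ($M = 4 - \frac{1}{4 \left(-3 + 3 \left(\frac{3}{6} - 1\right)\right)} = 4 - \frac{1}{4 \left(-3 + 3 \left(3 \cdot \frac{1}{6} - 1\right)\right)} = 4 - \frac{1}{4 \left(-3 + 3 \left(\frac{1}{2} - 1\right)\right)} = 4 - \frac{1}{4 \left(-3 + 3 \left(- \frac{1}{2}\right)\right)} = 4 - \frac{1}{4 \left(-3 - \frac{3}{2}\right)} = 4 - \frac{1}{4 \left(- \frac{9}{2}\right)} = 4 - - \frac{1}{18} = 4 + \frac{1}{18} = \frac{73}{18} \approx 4.0556$)
$E{\left(K \right)} = \frac{73}{18} + K$ ($E{\left(K \right)} = K + \frac{73}{18} = \frac{73}{18} + K$)
$\left(-1\right) 165 J{\left(-9,4 \right)} E{\left(2 \right)} = \left(-1\right) 165 \cdot 4 \left(-9\right) \left(\frac{73}{18} + 2\right) = \left(-165\right) \left(-36\right) \frac{109}{18} = 5940 \cdot \frac{109}{18} = 35970$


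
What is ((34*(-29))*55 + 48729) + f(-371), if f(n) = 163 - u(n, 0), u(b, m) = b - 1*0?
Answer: -4967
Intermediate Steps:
u(b, m) = b (u(b, m) = b + 0 = b)
f(n) = 163 - n
((34*(-29))*55 + 48729) + f(-371) = ((34*(-29))*55 + 48729) + (163 - 1*(-371)) = (-986*55 + 48729) + (163 + 371) = (-54230 + 48729) + 534 = -5501 + 534 = -4967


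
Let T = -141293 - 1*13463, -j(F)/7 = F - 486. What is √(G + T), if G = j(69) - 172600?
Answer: I*√324437 ≈ 569.59*I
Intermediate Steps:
j(F) = 3402 - 7*F (j(F) = -7*(F - 486) = -7*(-486 + F) = 3402 - 7*F)
G = -169681 (G = (3402 - 7*69) - 172600 = (3402 - 483) - 172600 = 2919 - 172600 = -169681)
T = -154756 (T = -141293 - 13463 = -154756)
√(G + T) = √(-169681 - 154756) = √(-324437) = I*√324437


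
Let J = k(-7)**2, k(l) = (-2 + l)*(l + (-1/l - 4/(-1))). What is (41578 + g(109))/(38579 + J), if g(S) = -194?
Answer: 2027816/1922771 ≈ 1.0546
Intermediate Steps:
k(l) = (-2 + l)*(4 + l - 1/l) (k(l) = (-2 + l)*(l + (-1/l - 4*(-1))) = (-2 + l)*(l + (-1/l + 4)) = (-2 + l)*(l + (4 - 1/l)) = (-2 + l)*(4 + l - 1/l))
J = 32400/49 (J = (-9 + (-7)**2 + 2*(-7) + 2/(-7))**2 = (-9 + 49 - 14 + 2*(-1/7))**2 = (-9 + 49 - 14 - 2/7)**2 = (180/7)**2 = 32400/49 ≈ 661.22)
(41578 + g(109))/(38579 + J) = (41578 - 194)/(38579 + 32400/49) = 41384/(1922771/49) = 41384*(49/1922771) = 2027816/1922771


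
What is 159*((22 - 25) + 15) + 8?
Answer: 1916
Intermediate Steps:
159*((22 - 25) + 15) + 8 = 159*(-3 + 15) + 8 = 159*12 + 8 = 1908 + 8 = 1916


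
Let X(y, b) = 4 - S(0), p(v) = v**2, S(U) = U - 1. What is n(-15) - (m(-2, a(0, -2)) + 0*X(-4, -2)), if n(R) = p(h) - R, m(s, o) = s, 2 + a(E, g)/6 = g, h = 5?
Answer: 42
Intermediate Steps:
a(E, g) = -12 + 6*g
S(U) = -1 + U
X(y, b) = 5 (X(y, b) = 4 - (-1 + 0) = 4 - 1*(-1) = 4 + 1 = 5)
n(R) = 25 - R (n(R) = 5**2 - R = 25 - R)
n(-15) - (m(-2, a(0, -2)) + 0*X(-4, -2)) = (25 - 1*(-15)) - (-2 + 0*5) = (25 + 15) - (-2 + 0) = 40 - 1*(-2) = 40 + 2 = 42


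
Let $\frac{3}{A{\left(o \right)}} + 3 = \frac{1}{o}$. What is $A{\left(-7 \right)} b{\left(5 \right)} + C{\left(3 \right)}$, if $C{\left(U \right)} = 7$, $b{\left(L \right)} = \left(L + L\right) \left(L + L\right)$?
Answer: $- \frac{973}{11} \approx -88.455$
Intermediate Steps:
$A{\left(o \right)} = \frac{3}{-3 + \frac{1}{o}}$
$b{\left(L \right)} = 4 L^{2}$ ($b{\left(L \right)} = 2 L 2 L = 4 L^{2}$)
$A{\left(-7 \right)} b{\left(5 \right)} + C{\left(3 \right)} = \left(-3\right) \left(-7\right) \frac{1}{-1 + 3 \left(-7\right)} 4 \cdot 5^{2} + 7 = \left(-3\right) \left(-7\right) \frac{1}{-1 - 21} \cdot 4 \cdot 25 + 7 = \left(-3\right) \left(-7\right) \frac{1}{-22} \cdot 100 + 7 = \left(-3\right) \left(-7\right) \left(- \frac{1}{22}\right) 100 + 7 = \left(- \frac{21}{22}\right) 100 + 7 = - \frac{1050}{11} + 7 = - \frac{973}{11}$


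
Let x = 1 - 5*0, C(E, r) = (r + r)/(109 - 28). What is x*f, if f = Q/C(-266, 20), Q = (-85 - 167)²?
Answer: 642978/5 ≈ 1.2860e+5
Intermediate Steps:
C(E, r) = 2*r/81 (C(E, r) = (2*r)/81 = (2*r)*(1/81) = 2*r/81)
Q = 63504 (Q = (-252)² = 63504)
f = 642978/5 (f = 63504/(((2/81)*20)) = 63504/(40/81) = 63504*(81/40) = 642978/5 ≈ 1.2860e+5)
x = 1 (x = 1 + 0 = 1)
x*f = 1*(642978/5) = 642978/5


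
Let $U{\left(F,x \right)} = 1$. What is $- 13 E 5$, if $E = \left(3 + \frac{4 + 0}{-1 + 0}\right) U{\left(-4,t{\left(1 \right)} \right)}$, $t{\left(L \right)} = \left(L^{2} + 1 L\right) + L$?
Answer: $65$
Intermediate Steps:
$t{\left(L \right)} = L^{2} + 2 L$ ($t{\left(L \right)} = \left(L^{2} + L\right) + L = \left(L + L^{2}\right) + L = L^{2} + 2 L$)
$E = -1$ ($E = \left(3 + \frac{4 + 0}{-1 + 0}\right) 1 = \left(3 + \frac{4}{-1}\right) 1 = \left(3 + 4 \left(-1\right)\right) 1 = \left(3 - 4\right) 1 = \left(-1\right) 1 = -1$)
$- 13 E 5 = \left(-13\right) \left(-1\right) 5 = 13 \cdot 5 = 65$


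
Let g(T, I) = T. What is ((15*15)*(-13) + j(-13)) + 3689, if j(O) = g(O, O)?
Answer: 751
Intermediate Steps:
j(O) = O
((15*15)*(-13) + j(-13)) + 3689 = ((15*15)*(-13) - 13) + 3689 = (225*(-13) - 13) + 3689 = (-2925 - 13) + 3689 = -2938 + 3689 = 751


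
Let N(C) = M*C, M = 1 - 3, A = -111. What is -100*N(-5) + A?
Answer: -1111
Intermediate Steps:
M = -2
N(C) = -2*C
-100*N(-5) + A = -(-200)*(-5) - 111 = -100*10 - 111 = -1000 - 111 = -1111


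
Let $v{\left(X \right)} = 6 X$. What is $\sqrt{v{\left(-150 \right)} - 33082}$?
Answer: $i \sqrt{33982} \approx 184.34 i$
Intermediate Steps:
$\sqrt{v{\left(-150 \right)} - 33082} = \sqrt{6 \left(-150\right) - 33082} = \sqrt{-900 - 33082} = \sqrt{-33982} = i \sqrt{33982}$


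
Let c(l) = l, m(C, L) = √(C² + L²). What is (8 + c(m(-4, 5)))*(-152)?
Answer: -1216 - 152*√41 ≈ -2189.3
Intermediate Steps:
(8 + c(m(-4, 5)))*(-152) = (8 + √((-4)² + 5²))*(-152) = (8 + √(16 + 25))*(-152) = (8 + √41)*(-152) = -1216 - 152*√41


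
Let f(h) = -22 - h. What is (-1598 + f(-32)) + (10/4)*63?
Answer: -2861/2 ≈ -1430.5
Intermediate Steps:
(-1598 + f(-32)) + (10/4)*63 = (-1598 + (-22 - 1*(-32))) + (10/4)*63 = (-1598 + (-22 + 32)) + (10*(¼))*63 = (-1598 + 10) + (5/2)*63 = -1588 + 315/2 = -2861/2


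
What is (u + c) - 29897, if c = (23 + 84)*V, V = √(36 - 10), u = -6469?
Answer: -36366 + 107*√26 ≈ -35820.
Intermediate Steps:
V = √26 ≈ 5.0990
c = 107*√26 (c = (23 + 84)*√26 = 107*√26 ≈ 545.59)
(u + c) - 29897 = (-6469 + 107*√26) - 29897 = -36366 + 107*√26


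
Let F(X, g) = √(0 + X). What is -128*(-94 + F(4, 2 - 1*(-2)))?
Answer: 11776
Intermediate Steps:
F(X, g) = √X
-128*(-94 + F(4, 2 - 1*(-2))) = -128*(-94 + √4) = -128*(-94 + 2) = -128*(-92) = 11776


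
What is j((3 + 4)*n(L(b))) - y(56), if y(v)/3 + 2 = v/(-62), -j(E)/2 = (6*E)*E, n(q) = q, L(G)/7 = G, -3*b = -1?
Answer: -296914/93 ≈ -3192.6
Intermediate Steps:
b = ⅓ (b = -⅓*(-1) = ⅓ ≈ 0.33333)
L(G) = 7*G
j(E) = -12*E² (j(E) = -2*6*E*E = -12*E²)
y(v) = -6 - 3*v/62 (y(v) = -6 + 3*(v/(-62)) = -6 + 3*(v*(-1/62)) = -6 + 3*(-v/62) = -6 - 3*v/62)
j((3 + 4)*n(L(b))) - y(56) = -12*49*(3 + 4)²/9 - (-6 - 3/62*56) = -12*(7*(7/3))² - (-6 - 84/31) = -12*(49/3)² - 1*(-270/31) = -12*2401/9 + 270/31 = -9604/3 + 270/31 = -296914/93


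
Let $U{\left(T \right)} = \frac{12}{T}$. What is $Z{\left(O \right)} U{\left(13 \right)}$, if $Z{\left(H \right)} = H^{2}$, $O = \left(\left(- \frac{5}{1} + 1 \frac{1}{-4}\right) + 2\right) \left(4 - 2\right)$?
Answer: $39$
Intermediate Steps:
$O = - \frac{13}{2}$ ($O = \left(\left(\left(-5\right) 1 + 1 \left(- \frac{1}{4}\right)\right) + 2\right) 2 = \left(\left(-5 - \frac{1}{4}\right) + 2\right) 2 = \left(- \frac{21}{4} + 2\right) 2 = \left(- \frac{13}{4}\right) 2 = - \frac{13}{2} \approx -6.5$)
$Z{\left(O \right)} U{\left(13 \right)} = \left(- \frac{13}{2}\right)^{2} \cdot \frac{12}{13} = \frac{169 \cdot 12 \cdot \frac{1}{13}}{4} = \frac{169}{4} \cdot \frac{12}{13} = 39$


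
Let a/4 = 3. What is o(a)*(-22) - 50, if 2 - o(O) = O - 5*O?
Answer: -1150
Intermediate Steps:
a = 12 (a = 4*3 = 12)
o(O) = 2 + 4*O (o(O) = 2 - (O - 5*O) = 2 - (-4)*O = 2 + 4*O)
o(a)*(-22) - 50 = (2 + 4*12)*(-22) - 50 = (2 + 48)*(-22) - 50 = 50*(-22) - 50 = -1100 - 50 = -1150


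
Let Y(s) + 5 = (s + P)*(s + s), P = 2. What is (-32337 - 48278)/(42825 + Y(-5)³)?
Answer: -16123/11690 ≈ -1.3792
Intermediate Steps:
Y(s) = -5 + 2*s*(2 + s) (Y(s) = -5 + (s + 2)*(s + s) = -5 + (2 + s)*(2*s) = -5 + 2*s*(2 + s))
(-32337 - 48278)/(42825 + Y(-5)³) = (-32337 - 48278)/(42825 + (-5 + 2*(-5)² + 4*(-5))³) = -80615/(42825 + (-5 + 2*25 - 20)³) = -80615/(42825 + (-5 + 50 - 20)³) = -80615/(42825 + 25³) = -80615/(42825 + 15625) = -80615/58450 = -80615*1/58450 = -16123/11690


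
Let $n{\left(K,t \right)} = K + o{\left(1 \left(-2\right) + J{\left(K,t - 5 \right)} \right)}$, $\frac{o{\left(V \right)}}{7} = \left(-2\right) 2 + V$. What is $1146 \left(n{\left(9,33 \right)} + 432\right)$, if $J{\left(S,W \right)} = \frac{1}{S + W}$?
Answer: $\frac{16926420}{37} \approx 4.5747 \cdot 10^{5}$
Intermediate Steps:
$o{\left(V \right)} = -28 + 7 V$ ($o{\left(V \right)} = 7 \left(\left(-2\right) 2 + V\right) = 7 \left(-4 + V\right) = -28 + 7 V$)
$n{\left(K,t \right)} = -42 + K + \frac{7}{-5 + K + t}$ ($n{\left(K,t \right)} = K + \left(-28 + 7 \left(1 \left(-2\right) + \frac{1}{K + \left(t - 5\right)}\right)\right) = K + \left(-28 + 7 \left(-2 + \frac{1}{K + \left(t - 5\right)}\right)\right) = K + \left(-28 + 7 \left(-2 + \frac{1}{K + \left(-5 + t\right)}\right)\right) = K + \left(-28 + 7 \left(-2 + \frac{1}{-5 + K + t}\right)\right) = K - \left(42 - \frac{7}{-5 + K + t}\right) = -42 + K + \frac{7}{-5 + K + t}$)
$1146 \left(n{\left(9,33 \right)} + 432\right) = 1146 \left(\frac{217 + 9^{2} - 423 - 1386 + 9 \cdot 33}{-5 + 9 + 33} + 432\right) = 1146 \left(\frac{217 + 81 - 423 - 1386 + 297}{37} + 432\right) = 1146 \left(\frac{1}{37} \left(-1214\right) + 432\right) = 1146 \left(- \frac{1214}{37} + 432\right) = 1146 \cdot \frac{14770}{37} = \frac{16926420}{37}$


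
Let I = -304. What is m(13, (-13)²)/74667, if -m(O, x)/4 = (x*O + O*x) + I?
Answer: -16360/74667 ≈ -0.21911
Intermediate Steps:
m(O, x) = 1216 - 8*O*x (m(O, x) = -4*((x*O + O*x) - 304) = -4*((O*x + O*x) - 304) = -4*(2*O*x - 304) = -4*(-304 + 2*O*x) = 1216 - 8*O*x)
m(13, (-13)²)/74667 = (1216 - 8*13*(-13)²)/74667 = (1216 - 8*13*169)*(1/74667) = (1216 - 17576)*(1/74667) = -16360*1/74667 = -16360/74667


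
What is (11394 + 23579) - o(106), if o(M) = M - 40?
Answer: 34907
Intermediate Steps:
o(M) = -40 + M
(11394 + 23579) - o(106) = (11394 + 23579) - (-40 + 106) = 34973 - 1*66 = 34973 - 66 = 34907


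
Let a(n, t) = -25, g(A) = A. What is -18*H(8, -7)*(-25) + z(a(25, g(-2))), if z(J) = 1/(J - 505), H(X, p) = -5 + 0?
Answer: -1192501/530 ≈ -2250.0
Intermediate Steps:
H(X, p) = -5
z(J) = 1/(-505 + J)
-18*H(8, -7)*(-25) + z(a(25, g(-2))) = -18*(-5)*(-25) + 1/(-505 - 25) = 90*(-25) + 1/(-530) = -2250 - 1/530 = -1192501/530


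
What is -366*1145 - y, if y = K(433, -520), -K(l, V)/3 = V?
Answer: -420630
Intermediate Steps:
K(l, V) = -3*V
y = 1560 (y = -3*(-520) = 1560)
-366*1145 - y = -366*1145 - 1*1560 = -419070 - 1560 = -420630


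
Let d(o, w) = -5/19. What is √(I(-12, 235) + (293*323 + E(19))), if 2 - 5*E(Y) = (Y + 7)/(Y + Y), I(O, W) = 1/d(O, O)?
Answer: √854085055/95 ≈ 307.63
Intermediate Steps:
d(o, w) = -5/19 (d(o, w) = -5*1/19 = -5/19)
I(O, W) = -19/5 (I(O, W) = 1/(-5/19) = -19/5)
E(Y) = ⅖ - (7 + Y)/(10*Y) (E(Y) = ⅖ - (Y + 7)/(5*(Y + Y)) = ⅖ - (7 + Y)/(5*(2*Y)) = ⅖ - (7 + Y)*1/(2*Y)/5 = ⅖ - (7 + Y)/(10*Y))
√(I(-12, 235) + (293*323 + E(19))) = √(-19/5 + (293*323 + (⅒)*(-7 + 3*19)/19)) = √(-19/5 + (94639 + (⅒)*(1/19)*(-7 + 57))) = √(-19/5 + (94639 + (⅒)*(1/19)*50)) = √(-19/5 + (94639 + 5/19)) = √(-19/5 + 1798146/19) = √(8990369/95) = √854085055/95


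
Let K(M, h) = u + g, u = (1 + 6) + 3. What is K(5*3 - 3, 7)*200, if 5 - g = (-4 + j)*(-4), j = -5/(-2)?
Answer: 1800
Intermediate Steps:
j = 5/2 (j = -5*(-1/2) = 5/2 ≈ 2.5000)
g = -1 (g = 5 - (-4 + 5/2)*(-4) = 5 - (-3)*(-4)/2 = 5 - 1*6 = 5 - 6 = -1)
u = 10 (u = 7 + 3 = 10)
K(M, h) = 9 (K(M, h) = 10 - 1 = 9)
K(5*3 - 3, 7)*200 = 9*200 = 1800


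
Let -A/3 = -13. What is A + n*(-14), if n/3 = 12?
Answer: -465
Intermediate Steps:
A = 39 (A = -3*(-13) = 39)
n = 36 (n = 3*12 = 36)
A + n*(-14) = 39 + 36*(-14) = 39 - 504 = -465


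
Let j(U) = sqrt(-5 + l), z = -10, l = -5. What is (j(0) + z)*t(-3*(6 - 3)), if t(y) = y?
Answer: 90 - 9*I*sqrt(10) ≈ 90.0 - 28.461*I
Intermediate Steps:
j(U) = I*sqrt(10) (j(U) = sqrt(-5 - 5) = sqrt(-10) = I*sqrt(10))
(j(0) + z)*t(-3*(6 - 3)) = (I*sqrt(10) - 10)*(-3*(6 - 3)) = (-10 + I*sqrt(10))*(-3*3) = (-10 + I*sqrt(10))*(-9) = 90 - 9*I*sqrt(10)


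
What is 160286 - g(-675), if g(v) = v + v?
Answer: 161636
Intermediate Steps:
g(v) = 2*v
160286 - g(-675) = 160286 - 2*(-675) = 160286 - 1*(-1350) = 160286 + 1350 = 161636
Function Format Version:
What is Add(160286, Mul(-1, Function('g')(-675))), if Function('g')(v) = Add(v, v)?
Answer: 161636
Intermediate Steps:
Function('g')(v) = Mul(2, v)
Add(160286, Mul(-1, Function('g')(-675))) = Add(160286, Mul(-1, Mul(2, -675))) = Add(160286, Mul(-1, -1350)) = Add(160286, 1350) = 161636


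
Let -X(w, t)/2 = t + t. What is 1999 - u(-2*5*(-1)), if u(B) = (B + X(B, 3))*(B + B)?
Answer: 2039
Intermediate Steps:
X(w, t) = -4*t (X(w, t) = -2*(t + t) = -4*t)
u(B) = 2*B*(-12 + B) (u(B) = (B - 4*3)*(B + B) = (B - 12)*(2*B) = (-12 + B)*(2*B) = 2*B*(-12 + B))
1999 - u(-2*5*(-1)) = 1999 - 2*-2*5*(-1)*(-12 - 2*5*(-1)) = 1999 - 2*(-10*(-1))*(-12 - 10*(-1)) = 1999 - 2*10*(-12 + 10) = 1999 - 2*10*(-2) = 1999 - 1*(-40) = 1999 + 40 = 2039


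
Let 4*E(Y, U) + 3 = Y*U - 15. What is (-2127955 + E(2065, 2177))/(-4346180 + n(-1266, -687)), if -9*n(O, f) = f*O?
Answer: 4016333/17771272 ≈ 0.22600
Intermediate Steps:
E(Y, U) = -9/2 + U*Y/4 (E(Y, U) = -¾ + (Y*U - 15)/4 = -¾ + (U*Y - 15)/4 = -¾ + (-15 + U*Y)/4 = -¾ + (-15/4 + U*Y/4) = -9/2 + U*Y/4)
n(O, f) = -O*f/9 (n(O, f) = -f*O/9 = -O*f/9)
(-2127955 + E(2065, 2177))/(-4346180 + n(-1266, -687)) = (-2127955 + (-9/2 + (¼)*2177*2065))/(-4346180 - ⅑*(-1266)*(-687)) = (-2127955 + (-9/2 + 4495505/4))/(-4346180 - 96638) = (-2127955 + 4495487/4)/(-4442818) = -4016333/4*(-1/4442818) = 4016333/17771272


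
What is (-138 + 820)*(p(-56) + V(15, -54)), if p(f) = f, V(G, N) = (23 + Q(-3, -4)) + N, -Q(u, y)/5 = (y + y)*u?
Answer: -141174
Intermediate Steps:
Q(u, y) = -10*u*y (Q(u, y) = -5*(y + y)*u = -5*2*y*u = -10*u*y)
V(G, N) = -97 + N (V(G, N) = (23 - 10*(-3)*(-4)) + N = (23 - 120) + N = -97 + N)
(-138 + 820)*(p(-56) + V(15, -54)) = (-138 + 820)*(-56 + (-97 - 54)) = 682*(-56 - 151) = 682*(-207) = -141174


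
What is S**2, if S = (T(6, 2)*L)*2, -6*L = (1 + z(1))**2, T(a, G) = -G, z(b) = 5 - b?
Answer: 2500/9 ≈ 277.78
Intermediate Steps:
L = -25/6 (L = -(1 + (5 - 1*1))**2/6 = -(1 + (5 - 1))**2/6 = -(1 + 4)**2/6 = -1/6*5**2 = -1/6*25 = -25/6 ≈ -4.1667)
S = 50/3 (S = (-1*2*(-25/6))*2 = -2*(-25/6)*2 = (25/3)*2 = 50/3 ≈ 16.667)
S**2 = (50/3)**2 = 2500/9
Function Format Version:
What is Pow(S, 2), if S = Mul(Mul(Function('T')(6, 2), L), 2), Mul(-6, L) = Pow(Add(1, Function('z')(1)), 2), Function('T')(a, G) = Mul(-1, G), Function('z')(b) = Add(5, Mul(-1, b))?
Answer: Rational(2500, 9) ≈ 277.78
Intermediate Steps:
L = Rational(-25, 6) (L = Mul(Rational(-1, 6), Pow(Add(1, Add(5, Mul(-1, 1))), 2)) = Mul(Rational(-1, 6), Pow(Add(1, Add(5, -1)), 2)) = Mul(Rational(-1, 6), Pow(Add(1, 4), 2)) = Mul(Rational(-1, 6), Pow(5, 2)) = Mul(Rational(-1, 6), 25) = Rational(-25, 6) ≈ -4.1667)
S = Rational(50, 3) (S = Mul(Mul(Mul(-1, 2), Rational(-25, 6)), 2) = Mul(Mul(-2, Rational(-25, 6)), 2) = Mul(Rational(25, 3), 2) = Rational(50, 3) ≈ 16.667)
Pow(S, 2) = Pow(Rational(50, 3), 2) = Rational(2500, 9)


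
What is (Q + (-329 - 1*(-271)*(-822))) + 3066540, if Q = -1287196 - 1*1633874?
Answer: -77621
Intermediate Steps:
Q = -2921070 (Q = -1287196 - 1633874 = -2921070)
(Q + (-329 - 1*(-271)*(-822))) + 3066540 = (-2921070 + (-329 - 1*(-271)*(-822))) + 3066540 = (-2921070 + (-329 + 271*(-822))) + 3066540 = (-2921070 + (-329 - 222762)) + 3066540 = (-2921070 - 223091) + 3066540 = -3144161 + 3066540 = -77621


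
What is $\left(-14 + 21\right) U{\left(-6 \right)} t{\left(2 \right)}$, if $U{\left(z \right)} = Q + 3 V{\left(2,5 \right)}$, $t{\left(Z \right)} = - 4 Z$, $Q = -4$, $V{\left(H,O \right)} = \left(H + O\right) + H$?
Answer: $-1288$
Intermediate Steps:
$V{\left(H,O \right)} = O + 2 H$
$U{\left(z \right)} = 23$ ($U{\left(z \right)} = -4 + 3 \left(5 + 2 \cdot 2\right) = -4 + 3 \left(5 + 4\right) = -4 + 3 \cdot 9 = -4 + 27 = 23$)
$\left(-14 + 21\right) U{\left(-6 \right)} t{\left(2 \right)} = \left(-14 + 21\right) 23 \left(\left(-4\right) 2\right) = 7 \cdot 23 \left(-8\right) = 161 \left(-8\right) = -1288$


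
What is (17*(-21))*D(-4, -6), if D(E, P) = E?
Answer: 1428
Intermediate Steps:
(17*(-21))*D(-4, -6) = (17*(-21))*(-4) = -357*(-4) = 1428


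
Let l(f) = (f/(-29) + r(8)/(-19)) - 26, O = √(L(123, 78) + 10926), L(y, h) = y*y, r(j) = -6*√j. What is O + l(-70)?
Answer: -684/29 + 3*√2895 + 12*√2/19 ≈ 138.72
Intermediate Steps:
L(y, h) = y²
O = 3*√2895 (O = √(123² + 10926) = √(15129 + 10926) = √26055 = 3*√2895 ≈ 161.42)
l(f) = -26 - f/29 + 12*√2/19 (l(f) = (f/(-29) - 12*√2/(-19)) - 26 = (f*(-1/29) - 12*√2*(-1/19)) - 26 = (-f/29 - 12*√2*(-1/19)) - 26 = (-f/29 + 12*√2/19) - 26 = -26 - f/29 + 12*√2/19)
O + l(-70) = 3*√2895 + (-26 - 1/29*(-70) + 12*√2/19) = 3*√2895 + (-26 + 70/29 + 12*√2/19) = 3*√2895 + (-684/29 + 12*√2/19) = -684/29 + 3*√2895 + 12*√2/19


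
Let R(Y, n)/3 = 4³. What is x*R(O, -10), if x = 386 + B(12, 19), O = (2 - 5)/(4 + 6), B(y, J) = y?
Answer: 76416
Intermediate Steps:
O = -3/10 ≈ -0.30000
R(Y, n) = 192 (R(Y, n) = 3*4³ = 3*64 = 192)
x = 398 (x = 386 + 12 = 398)
x*R(O, -10) = 398*192 = 76416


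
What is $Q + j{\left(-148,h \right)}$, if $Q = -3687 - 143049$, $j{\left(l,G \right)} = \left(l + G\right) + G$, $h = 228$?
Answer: $-146428$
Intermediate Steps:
$j{\left(l,G \right)} = l + 2 G$ ($j{\left(l,G \right)} = \left(G + l\right) + G = l + 2 G$)
$Q = -146736$ ($Q = -3687 - 143049 = -146736$)
$Q + j{\left(-148,h \right)} = -146736 + \left(-148 + 2 \cdot 228\right) = -146736 + \left(-148 + 456\right) = -146736 + 308 = -146428$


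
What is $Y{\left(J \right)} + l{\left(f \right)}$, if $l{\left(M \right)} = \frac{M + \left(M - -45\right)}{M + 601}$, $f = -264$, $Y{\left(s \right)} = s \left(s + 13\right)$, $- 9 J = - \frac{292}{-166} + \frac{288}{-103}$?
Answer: $\frac{155708231035}{1995012191097} \approx 0.078049$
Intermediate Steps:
$J = \frac{8866}{76941}$ ($J = - \frac{- \frac{292}{-166} + \frac{288}{-103}}{9} = - \frac{\left(-292\right) \left(- \frac{1}{166}\right) + 288 \left(- \frac{1}{103}\right)}{9} = - \frac{\frac{146}{83} - \frac{288}{103}}{9} = \left(- \frac{1}{9}\right) \left(- \frac{8866}{8549}\right) = \frac{8866}{76941} \approx 0.11523$)
$Y{\left(s \right)} = s \left(13 + s\right)$
$l{\left(M \right)} = \frac{45 + 2 M}{601 + M}$ ($l{\left(M \right)} = \frac{M + \left(M + 45\right)}{601 + M} = \frac{M + \left(45 + M\right)}{601 + M} = \frac{45 + 2 M}{601 + M}$)
$Y{\left(J \right)} + l{\left(f \right)} = \frac{8866 \left(13 + \frac{8866}{76941}\right)}{76941} + \frac{45 + 2 \left(-264\right)}{601 - 264} = \frac{8866}{76941} \cdot \frac{1009099}{76941} + \frac{45 - 528}{337} = \frac{8946671734}{5919917481} + \frac{1}{337} \left(-483\right) = \frac{8946671734}{5919917481} - \frac{483}{337} = \frac{155708231035}{1995012191097}$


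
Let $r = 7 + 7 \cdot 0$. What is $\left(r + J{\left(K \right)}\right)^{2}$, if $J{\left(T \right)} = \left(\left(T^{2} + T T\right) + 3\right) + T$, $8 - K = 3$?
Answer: $4225$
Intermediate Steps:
$r = 7$ ($r = 7 + 0 = 7$)
$K = 5$ ($K = 8 - 3 = 5$)
$J{\left(T \right)} = 3 + T + 2 T^{2}$ ($J{\left(T \right)} = \left(\left(T^{2} + T^{2}\right) + 3\right) + T = \left(2 T^{2} + 3\right) + T = \left(3 + 2 T^{2}\right) + T = 3 + T + 2 T^{2}$)
$\left(r + J{\left(K \right)}\right)^{2} = \left(7 + \left(3 + 5 + 2 \cdot 5^{2}\right)\right)^{2} = \left(7 + \left(3 + 5 + 2 \cdot 25\right)\right)^{2} = \left(7 + \left(3 + 5 + 50\right)\right)^{2} = \left(7 + 58\right)^{2} = 65^{2} = 4225$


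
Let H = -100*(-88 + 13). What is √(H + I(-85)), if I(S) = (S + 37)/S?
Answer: 2*√13547895/85 ≈ 86.606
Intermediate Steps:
I(S) = (37 + S)/S
H = 7500 (H = -100*(-75) = 7500)
√(H + I(-85)) = √(7500 + (37 - 85)/(-85)) = √(7500 - 1/85*(-48)) = √(7500 + 48/85) = √(637548/85) = 2*√13547895/85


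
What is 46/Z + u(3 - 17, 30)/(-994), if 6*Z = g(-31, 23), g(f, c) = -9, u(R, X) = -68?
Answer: -45622/1491 ≈ -30.598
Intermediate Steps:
Z = -3/2 (Z = (1/6)*(-9) = -3/2 ≈ -1.5000)
46/Z + u(3 - 17, 30)/(-994) = 46/(-3/2) - 68/(-994) = 46*(-2/3) - 68*(-1/994) = -92/3 + 34/497 = -45622/1491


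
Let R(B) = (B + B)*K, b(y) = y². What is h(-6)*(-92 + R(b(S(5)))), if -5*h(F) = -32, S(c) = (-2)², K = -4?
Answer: -1408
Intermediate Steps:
S(c) = 4
h(F) = 32/5 (h(F) = -⅕*(-32) = 32/5)
R(B) = -8*B (R(B) = (B + B)*(-4) = (2*B)*(-4) = -8*B)
h(-6)*(-92 + R(b(S(5)))) = 32*(-92 - 8*4²)/5 = 32*(-92 - 8*16)/5 = 32*(-92 - 128)/5 = (32/5)*(-220) = -1408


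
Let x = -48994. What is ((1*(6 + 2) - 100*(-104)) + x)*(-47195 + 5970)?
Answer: 1590707850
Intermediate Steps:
((1*(6 + 2) - 100*(-104)) + x)*(-47195 + 5970) = ((1*(6 + 2) - 100*(-104)) - 48994)*(-47195 + 5970) = ((1*8 + 10400) - 48994)*(-41225) = ((8 + 10400) - 48994)*(-41225) = (10408 - 48994)*(-41225) = -38586*(-41225) = 1590707850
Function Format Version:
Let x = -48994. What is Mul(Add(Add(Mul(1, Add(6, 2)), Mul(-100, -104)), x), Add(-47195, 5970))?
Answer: 1590707850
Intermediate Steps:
Mul(Add(Add(Mul(1, Add(6, 2)), Mul(-100, -104)), x), Add(-47195, 5970)) = Mul(Add(Add(Mul(1, Add(6, 2)), Mul(-100, -104)), -48994), Add(-47195, 5970)) = Mul(Add(Add(Mul(1, 8), 10400), -48994), -41225) = Mul(Add(Add(8, 10400), -48994), -41225) = Mul(Add(10408, -48994), -41225) = Mul(-38586, -41225) = 1590707850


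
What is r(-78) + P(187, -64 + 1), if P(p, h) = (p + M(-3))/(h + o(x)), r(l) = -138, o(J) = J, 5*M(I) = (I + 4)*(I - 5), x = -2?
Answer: -45777/325 ≈ -140.85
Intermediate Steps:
M(I) = (-5 + I)*(4 + I)/5 (M(I) = ((I + 4)*(I - 5))/5 = ((4 + I)*(-5 + I))/5 = ((-5 + I)*(4 + I))/5 = (-5 + I)*(4 + I)/5)
P(p, h) = (-8/5 + p)/(-2 + h) (P(p, h) = (p + (-4 - 1/5*(-3) + (1/5)*(-3)**2))/(h - 2) = (p + (-4 + 3/5 + (1/5)*9))/(-2 + h) = (p + (-4 + 3/5 + 9/5))/(-2 + h) = (p - 8/5)/(-2 + h) = (-8/5 + p)/(-2 + h))
r(-78) + P(187, -64 + 1) = -138 + (-8/5 + 187)/(-2 + (-64 + 1)) = -138 + (927/5)/(-2 - 63) = -138 + (927/5)/(-65) = -138 - 1/65*927/5 = -138 - 927/325 = -45777/325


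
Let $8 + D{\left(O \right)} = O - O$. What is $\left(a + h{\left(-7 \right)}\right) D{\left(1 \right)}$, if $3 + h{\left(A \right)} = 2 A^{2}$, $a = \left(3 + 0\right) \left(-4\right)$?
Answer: $-664$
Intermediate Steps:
$a = -12$ ($a = 3 \left(-4\right) = -12$)
$D{\left(O \right)} = -8$ ($D{\left(O \right)} = -8 + \left(O - O\right) = -8 + 0 = -8$)
$h{\left(A \right)} = -3 + 2 A^{2}$
$\left(a + h{\left(-7 \right)}\right) D{\left(1 \right)} = \left(-12 - \left(3 - 2 \left(-7\right)^{2}\right)\right) \left(-8\right) = \left(-12 + \left(-3 + 2 \cdot 49\right)\right) \left(-8\right) = \left(-12 + \left(-3 + 98\right)\right) \left(-8\right) = \left(-12 + 95\right) \left(-8\right) = 83 \left(-8\right) = -664$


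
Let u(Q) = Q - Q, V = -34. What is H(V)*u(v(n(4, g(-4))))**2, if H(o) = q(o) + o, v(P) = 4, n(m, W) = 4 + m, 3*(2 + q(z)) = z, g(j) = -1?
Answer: 0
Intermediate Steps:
q(z) = -2 + z/3
H(o) = -2 + 4*o/3 (H(o) = (-2 + o/3) + o = -2 + 4*o/3)
u(Q) = 0
H(V)*u(v(n(4, g(-4))))**2 = (-2 + (4/3)*(-34))*0**2 = (-2 - 136/3)*0 = -142/3*0 = 0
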